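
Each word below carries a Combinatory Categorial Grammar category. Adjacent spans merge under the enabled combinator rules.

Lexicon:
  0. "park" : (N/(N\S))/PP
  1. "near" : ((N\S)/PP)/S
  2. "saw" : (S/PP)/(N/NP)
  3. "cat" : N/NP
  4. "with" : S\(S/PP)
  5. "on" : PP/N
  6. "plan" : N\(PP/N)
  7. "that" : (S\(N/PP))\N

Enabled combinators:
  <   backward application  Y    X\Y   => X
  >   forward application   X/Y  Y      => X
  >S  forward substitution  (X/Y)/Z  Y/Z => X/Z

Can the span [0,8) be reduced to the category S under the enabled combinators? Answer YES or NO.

YES

[0,8] S   <
  [0,5] N/PP   >S
    [0,1] "park" : (N/(N\S))/PP
    [1,5] (N\S)/PP   >
      [1,2] "near" : ((N\S)/PP)/S
      [2,5] S   <
        [2,4] S/PP   >
          [2,3] "saw" : (S/PP)/(N/NP)
          [3,4] "cat" : N/NP
        [4,5] "with" : S\(S/PP)
  [5,8] S\(N/PP)   <
    [5,7] N   <
      [5,6] "on" : PP/N
      [6,7] "plan" : N\(PP/N)
    [7,8] "that" : (S\(N/PP))\N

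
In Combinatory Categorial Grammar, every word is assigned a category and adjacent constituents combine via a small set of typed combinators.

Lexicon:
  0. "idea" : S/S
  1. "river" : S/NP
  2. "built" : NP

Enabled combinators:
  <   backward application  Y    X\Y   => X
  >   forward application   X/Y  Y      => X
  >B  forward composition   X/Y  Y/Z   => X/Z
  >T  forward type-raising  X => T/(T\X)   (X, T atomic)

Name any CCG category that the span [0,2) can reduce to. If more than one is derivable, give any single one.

[0,3] S   >
  [0,2] S/NP   >B
    [0,1] "idea" : S/S
    [1,2] "river" : S/NP
  [2,3] "built" : NP

S/NP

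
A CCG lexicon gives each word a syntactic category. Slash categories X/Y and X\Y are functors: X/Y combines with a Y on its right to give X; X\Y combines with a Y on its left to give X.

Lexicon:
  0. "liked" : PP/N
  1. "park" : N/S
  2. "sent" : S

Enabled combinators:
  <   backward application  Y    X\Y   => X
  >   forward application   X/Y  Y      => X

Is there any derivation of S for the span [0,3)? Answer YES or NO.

PP/N N/S S
CKY chart[0,3] = {PP}; S ∉ chart

NO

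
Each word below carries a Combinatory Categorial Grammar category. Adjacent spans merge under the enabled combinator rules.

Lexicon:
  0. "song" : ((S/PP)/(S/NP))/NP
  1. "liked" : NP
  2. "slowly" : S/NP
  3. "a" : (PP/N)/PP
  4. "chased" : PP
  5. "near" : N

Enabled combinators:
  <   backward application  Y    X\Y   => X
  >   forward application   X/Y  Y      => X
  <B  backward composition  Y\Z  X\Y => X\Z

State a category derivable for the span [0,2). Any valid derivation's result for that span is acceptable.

[0,6] S   >
  [0,3] S/PP   >
    [0,2] (S/PP)/(S/NP)   >
      [0,1] "song" : ((S/PP)/(S/NP))/NP
      [1,2] "liked" : NP
    [2,3] "slowly" : S/NP
  [3,6] PP   >
    [3,5] PP/N   >
      [3,4] "a" : (PP/N)/PP
      [4,5] "chased" : PP
    [5,6] "near" : N

(S/PP)/(S/NP)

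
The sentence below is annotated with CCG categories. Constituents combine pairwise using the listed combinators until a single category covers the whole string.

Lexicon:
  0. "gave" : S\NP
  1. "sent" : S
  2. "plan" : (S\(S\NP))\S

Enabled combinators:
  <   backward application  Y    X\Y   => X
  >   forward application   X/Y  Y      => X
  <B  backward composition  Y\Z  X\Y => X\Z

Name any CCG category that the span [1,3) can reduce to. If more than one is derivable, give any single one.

S\(S\NP)

[0,3] S   <
  [0,1] "gave" : S\NP
  [1,3] S\(S\NP)   <
    [1,2] "sent" : S
    [2,3] "plan" : (S\(S\NP))\S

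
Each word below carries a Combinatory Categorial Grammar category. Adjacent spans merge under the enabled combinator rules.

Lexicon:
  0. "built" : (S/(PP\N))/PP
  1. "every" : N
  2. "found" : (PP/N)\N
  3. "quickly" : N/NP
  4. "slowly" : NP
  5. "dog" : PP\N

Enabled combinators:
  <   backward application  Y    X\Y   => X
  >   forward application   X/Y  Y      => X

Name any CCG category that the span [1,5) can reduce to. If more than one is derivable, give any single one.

PP

[0,6] S   >
  [0,5] S/(PP\N)   >
    [0,1] "built" : (S/(PP\N))/PP
    [1,5] PP   >
      [1,3] PP/N   <
        [1,2] "every" : N
        [2,3] "found" : (PP/N)\N
      [3,5] N   >
        [3,4] "quickly" : N/NP
        [4,5] "slowly" : NP
  [5,6] "dog" : PP\N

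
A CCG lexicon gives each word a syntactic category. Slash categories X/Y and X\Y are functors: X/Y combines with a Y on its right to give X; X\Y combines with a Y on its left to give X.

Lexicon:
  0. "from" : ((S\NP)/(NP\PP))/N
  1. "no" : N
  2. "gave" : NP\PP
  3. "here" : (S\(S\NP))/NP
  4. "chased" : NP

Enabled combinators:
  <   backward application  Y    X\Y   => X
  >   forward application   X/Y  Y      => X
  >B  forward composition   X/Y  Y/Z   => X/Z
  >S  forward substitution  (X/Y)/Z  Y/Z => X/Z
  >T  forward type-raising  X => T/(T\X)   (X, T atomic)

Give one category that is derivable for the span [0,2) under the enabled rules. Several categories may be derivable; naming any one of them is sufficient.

(S\NP)/(NP\PP)

[0,5] S   <
  [0,3] S\NP   >
    [0,2] (S\NP)/(NP\PP)   >
      [0,1] "from" : ((S\NP)/(NP\PP))/N
      [1,2] "no" : N
    [2,3] "gave" : NP\PP
  [3,5] S\(S\NP)   >
    [3,4] "here" : (S\(S\NP))/NP
    [4,5] "chased" : NP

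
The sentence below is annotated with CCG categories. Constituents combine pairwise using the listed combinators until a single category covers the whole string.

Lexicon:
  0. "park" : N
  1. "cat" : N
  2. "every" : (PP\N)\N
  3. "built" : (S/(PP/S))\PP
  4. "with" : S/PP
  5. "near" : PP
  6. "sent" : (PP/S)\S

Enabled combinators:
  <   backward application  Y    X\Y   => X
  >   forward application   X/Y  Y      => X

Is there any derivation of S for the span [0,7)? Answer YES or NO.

YES

[0,7] S   >
  [0,4] S/(PP/S)   <
    [0,3] PP   <
      [0,1] "park" : N
      [1,3] PP\N   <
        [1,2] "cat" : N
        [2,3] "every" : (PP\N)\N
    [3,4] "built" : (S/(PP/S))\PP
  [4,7] PP/S   <
    [4,6] S   >
      [4,5] "with" : S/PP
      [5,6] "near" : PP
    [6,7] "sent" : (PP/S)\S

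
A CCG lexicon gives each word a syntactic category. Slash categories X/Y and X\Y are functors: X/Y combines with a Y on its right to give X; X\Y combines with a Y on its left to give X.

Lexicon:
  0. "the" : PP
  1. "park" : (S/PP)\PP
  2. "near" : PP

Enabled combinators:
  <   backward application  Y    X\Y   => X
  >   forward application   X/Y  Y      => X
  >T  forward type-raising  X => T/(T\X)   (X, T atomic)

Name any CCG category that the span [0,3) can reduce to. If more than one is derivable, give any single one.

S

[0,3] S   >
  [0,2] S/PP   <
    [0,1] "the" : PP
    [1,2] "park" : (S/PP)\PP
  [2,3] "near" : PP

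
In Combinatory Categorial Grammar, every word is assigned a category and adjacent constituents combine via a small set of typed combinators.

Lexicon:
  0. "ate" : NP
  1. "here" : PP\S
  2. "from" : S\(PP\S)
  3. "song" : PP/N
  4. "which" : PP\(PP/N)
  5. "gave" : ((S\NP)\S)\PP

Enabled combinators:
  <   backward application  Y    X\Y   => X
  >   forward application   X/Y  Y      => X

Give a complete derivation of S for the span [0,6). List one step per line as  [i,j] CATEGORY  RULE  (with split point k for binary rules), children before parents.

[0,1] NP  lex  "ate"
[1,2] PP\S  lex  "here"
[2,3] S\(PP\S)  lex  "from"
[1,3] S  <  k=2
[3,4] PP/N  lex  "song"
[4,5] PP\(PP/N)  lex  "which"
[3,5] PP  <  k=4
[5,6] ((S\NP)\S)\PP  lex  "gave"
[3,6] (S\NP)\S  <  k=5
[1,6] S\NP  <  k=3
[0,6] S  <  k=1

[0,6] S   <
  [0,1] "ate" : NP
  [1,6] S\NP   <
    [1,3] S   <
      [1,2] "here" : PP\S
      [2,3] "from" : S\(PP\S)
    [3,6] (S\NP)\S   <
      [3,5] PP   <
        [3,4] "song" : PP/N
        [4,5] "which" : PP\(PP/N)
      [5,6] "gave" : ((S\NP)\S)\PP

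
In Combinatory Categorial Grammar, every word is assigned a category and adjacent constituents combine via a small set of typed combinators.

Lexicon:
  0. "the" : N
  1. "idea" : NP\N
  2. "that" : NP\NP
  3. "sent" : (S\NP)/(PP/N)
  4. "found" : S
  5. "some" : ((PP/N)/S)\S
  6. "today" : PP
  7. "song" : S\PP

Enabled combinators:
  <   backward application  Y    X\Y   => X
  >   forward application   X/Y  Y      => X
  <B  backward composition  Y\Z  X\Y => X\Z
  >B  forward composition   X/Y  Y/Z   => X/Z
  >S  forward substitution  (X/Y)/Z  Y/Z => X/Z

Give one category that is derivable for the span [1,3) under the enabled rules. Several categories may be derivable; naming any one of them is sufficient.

[0,8] S   <
  [0,3] NP   <
    [0,1] "the" : N
    [1,3] NP\N   <B
      [1,2] "idea" : NP\N
      [2,3] "that" : NP\NP
  [3,8] S\NP   >
    [3,4] "sent" : (S\NP)/(PP/N)
    [4,8] PP/N   >
      [4,6] (PP/N)/S   <
        [4,5] "found" : S
        [5,6] "some" : ((PP/N)/S)\S
      [6,8] S   <
        [6,7] "today" : PP
        [7,8] "song" : S\PP

NP\N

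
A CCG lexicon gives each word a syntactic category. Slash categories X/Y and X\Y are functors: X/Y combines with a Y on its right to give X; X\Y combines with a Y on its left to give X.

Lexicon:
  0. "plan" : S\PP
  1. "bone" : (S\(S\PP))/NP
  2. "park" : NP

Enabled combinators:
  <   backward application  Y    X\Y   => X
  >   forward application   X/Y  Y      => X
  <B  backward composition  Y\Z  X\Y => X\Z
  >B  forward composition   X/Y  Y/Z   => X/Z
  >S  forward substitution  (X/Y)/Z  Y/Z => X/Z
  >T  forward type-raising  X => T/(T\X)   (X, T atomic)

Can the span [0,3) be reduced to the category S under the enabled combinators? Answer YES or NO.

[0,3] S   <
  [0,1] "plan" : S\PP
  [1,3] S\(S\PP)   >
    [1,2] "bone" : (S\(S\PP))/NP
    [2,3] "park" : NP

YES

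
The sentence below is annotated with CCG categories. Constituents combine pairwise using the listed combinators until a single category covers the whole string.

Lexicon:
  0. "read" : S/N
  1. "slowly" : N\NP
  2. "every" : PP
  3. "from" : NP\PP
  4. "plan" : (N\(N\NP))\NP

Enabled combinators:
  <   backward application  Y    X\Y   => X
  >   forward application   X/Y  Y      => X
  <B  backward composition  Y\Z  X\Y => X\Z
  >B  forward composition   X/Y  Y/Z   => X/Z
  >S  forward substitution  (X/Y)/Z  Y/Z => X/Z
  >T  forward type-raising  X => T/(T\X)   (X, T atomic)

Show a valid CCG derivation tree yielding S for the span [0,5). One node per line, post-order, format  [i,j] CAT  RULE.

[0,5] S   >
  [0,1] "read" : S/N
  [1,5] N   <
    [1,2] "slowly" : N\NP
    [2,5] N\(N\NP)   <
      [2,4] NP   <
        [2,3] "every" : PP
        [3,4] "from" : NP\PP
      [4,5] "plan" : (N\(N\NP))\NP

[0,1] S/N  lex  "read"
[1,2] N\NP  lex  "slowly"
[2,3] PP  lex  "every"
[3,4] NP\PP  lex  "from"
[2,4] NP  <  k=3
[4,5] (N\(N\NP))\NP  lex  "plan"
[2,5] N\(N\NP)  <  k=4
[1,5] N  <  k=2
[0,5] S  >  k=1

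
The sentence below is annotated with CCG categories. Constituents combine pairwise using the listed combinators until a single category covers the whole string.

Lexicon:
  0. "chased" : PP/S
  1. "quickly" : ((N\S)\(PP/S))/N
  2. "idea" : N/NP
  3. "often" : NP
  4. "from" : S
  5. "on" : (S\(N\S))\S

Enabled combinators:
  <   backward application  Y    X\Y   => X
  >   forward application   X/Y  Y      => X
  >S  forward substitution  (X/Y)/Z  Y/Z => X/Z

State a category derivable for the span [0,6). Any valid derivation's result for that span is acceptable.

S

[0,6] S   <
  [0,4] N\S   <
    [0,1] "chased" : PP/S
    [1,4] (N\S)\(PP/S)   >
      [1,2] "quickly" : ((N\S)\(PP/S))/N
      [2,4] N   >
        [2,3] "idea" : N/NP
        [3,4] "often" : NP
  [4,6] S\(N\S)   <
    [4,5] "from" : S
    [5,6] "on" : (S\(N\S))\S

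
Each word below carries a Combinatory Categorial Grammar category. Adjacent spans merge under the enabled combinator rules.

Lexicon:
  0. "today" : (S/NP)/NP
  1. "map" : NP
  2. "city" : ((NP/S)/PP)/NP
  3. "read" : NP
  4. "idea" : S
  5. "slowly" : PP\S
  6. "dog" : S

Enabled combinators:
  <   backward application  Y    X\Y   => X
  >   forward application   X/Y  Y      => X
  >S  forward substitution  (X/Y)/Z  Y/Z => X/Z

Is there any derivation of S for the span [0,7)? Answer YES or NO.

YES

[0,7] S   >
  [0,2] S/NP   >
    [0,1] "today" : (S/NP)/NP
    [1,2] "map" : NP
  [2,7] NP   >
    [2,6] NP/S   >
      [2,4] (NP/S)/PP   >
        [2,3] "city" : ((NP/S)/PP)/NP
        [3,4] "read" : NP
      [4,6] PP   <
        [4,5] "idea" : S
        [5,6] "slowly" : PP\S
    [6,7] "dog" : S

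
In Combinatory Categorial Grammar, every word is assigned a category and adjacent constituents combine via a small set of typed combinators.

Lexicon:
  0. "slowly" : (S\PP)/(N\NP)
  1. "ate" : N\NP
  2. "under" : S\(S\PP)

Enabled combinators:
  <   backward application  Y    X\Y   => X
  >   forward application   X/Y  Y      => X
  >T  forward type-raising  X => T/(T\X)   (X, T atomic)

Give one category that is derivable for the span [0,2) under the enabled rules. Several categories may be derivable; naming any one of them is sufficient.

S\PP

[0,3] S   <
  [0,2] S\PP   >
    [0,1] "slowly" : (S\PP)/(N\NP)
    [1,2] "ate" : N\NP
  [2,3] "under" : S\(S\PP)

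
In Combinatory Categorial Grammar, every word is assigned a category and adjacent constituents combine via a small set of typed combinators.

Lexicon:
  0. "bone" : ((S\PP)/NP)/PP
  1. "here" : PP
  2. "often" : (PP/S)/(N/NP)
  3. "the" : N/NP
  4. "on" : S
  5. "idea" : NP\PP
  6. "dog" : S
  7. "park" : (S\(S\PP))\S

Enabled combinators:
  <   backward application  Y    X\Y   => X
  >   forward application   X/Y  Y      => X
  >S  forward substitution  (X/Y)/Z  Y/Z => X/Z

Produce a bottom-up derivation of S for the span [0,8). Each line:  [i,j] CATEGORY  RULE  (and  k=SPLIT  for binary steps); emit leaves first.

[0,8] S   <
  [0,6] S\PP   >
    [0,2] (S\PP)/NP   >
      [0,1] "bone" : ((S\PP)/NP)/PP
      [1,2] "here" : PP
    [2,6] NP   <
      [2,5] PP   >
        [2,4] PP/S   >
          [2,3] "often" : (PP/S)/(N/NP)
          [3,4] "the" : N/NP
        [4,5] "on" : S
      [5,6] "idea" : NP\PP
  [6,8] S\(S\PP)   <
    [6,7] "dog" : S
    [7,8] "park" : (S\(S\PP))\S

[0,1] ((S\PP)/NP)/PP  lex  "bone"
[1,2] PP  lex  "here"
[0,2] (S\PP)/NP  >  k=1
[2,3] (PP/S)/(N/NP)  lex  "often"
[3,4] N/NP  lex  "the"
[2,4] PP/S  >  k=3
[4,5] S  lex  "on"
[2,5] PP  >  k=4
[5,6] NP\PP  lex  "idea"
[2,6] NP  <  k=5
[0,6] S\PP  >  k=2
[6,7] S  lex  "dog"
[7,8] (S\(S\PP))\S  lex  "park"
[6,8] S\(S\PP)  <  k=7
[0,8] S  <  k=6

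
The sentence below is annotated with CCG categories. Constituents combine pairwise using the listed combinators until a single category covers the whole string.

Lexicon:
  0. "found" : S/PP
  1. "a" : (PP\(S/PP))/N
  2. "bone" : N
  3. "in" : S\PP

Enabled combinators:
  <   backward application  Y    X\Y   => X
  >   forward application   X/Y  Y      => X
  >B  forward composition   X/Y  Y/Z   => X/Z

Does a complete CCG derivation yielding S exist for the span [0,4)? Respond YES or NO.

YES

[0,4] S   <
  [0,3] PP   <
    [0,1] "found" : S/PP
    [1,3] PP\(S/PP)   >
      [1,2] "a" : (PP\(S/PP))/N
      [2,3] "bone" : N
  [3,4] "in" : S\PP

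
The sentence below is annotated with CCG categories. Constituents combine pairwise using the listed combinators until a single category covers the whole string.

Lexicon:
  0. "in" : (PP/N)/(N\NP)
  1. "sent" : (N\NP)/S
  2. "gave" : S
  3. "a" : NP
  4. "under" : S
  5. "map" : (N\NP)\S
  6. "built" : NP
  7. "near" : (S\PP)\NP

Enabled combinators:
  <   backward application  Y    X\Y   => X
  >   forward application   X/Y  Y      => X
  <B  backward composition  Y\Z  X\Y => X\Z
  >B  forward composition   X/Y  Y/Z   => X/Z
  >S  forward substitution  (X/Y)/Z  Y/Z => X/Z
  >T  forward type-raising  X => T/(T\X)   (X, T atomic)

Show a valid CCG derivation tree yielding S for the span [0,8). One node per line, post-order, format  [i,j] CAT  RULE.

[0,1] (PP/N)/(N\NP)  lex  "in"
[1,2] (N\NP)/S  lex  "sent"
[2,3] S  lex  "gave"
[1,3] N\NP  >  k=2
[0,3] PP/N  >  k=1
[3,4] NP  lex  "a"
[3,4] N/(N\NP)  >T
[4,5] S  lex  "under"
[5,6] (N\NP)\S  lex  "map"
[4,6] N\NP  <  k=5
[3,6] N  >  k=4
[0,6] PP  >  k=3
[6,7] NP  lex  "built"
[7,8] (S\PP)\NP  lex  "near"
[6,8] S\PP  <  k=7
[0,8] S  <  k=6

[0,8] S   <
  [0,6] PP   >
    [0,3] PP/N   >
      [0,1] "in" : (PP/N)/(N\NP)
      [1,3] N\NP   >
        [1,2] "sent" : (N\NP)/S
        [2,3] "gave" : S
    [3,6] N   >
      [3,4] N/(N\NP)   >T
        [3,4] "a" : NP
      [4,6] N\NP   <
        [4,5] "under" : S
        [5,6] "map" : (N\NP)\S
  [6,8] S\PP   <
    [6,7] "built" : NP
    [7,8] "near" : (S\PP)\NP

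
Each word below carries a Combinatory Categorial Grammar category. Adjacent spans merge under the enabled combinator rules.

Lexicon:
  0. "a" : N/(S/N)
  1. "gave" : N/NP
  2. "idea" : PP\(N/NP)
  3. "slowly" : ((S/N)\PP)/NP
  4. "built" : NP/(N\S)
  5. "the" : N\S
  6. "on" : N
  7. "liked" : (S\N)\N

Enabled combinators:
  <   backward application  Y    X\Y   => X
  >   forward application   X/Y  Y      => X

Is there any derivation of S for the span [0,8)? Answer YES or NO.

YES

[0,8] S   <
  [0,6] N   >
    [0,1] "a" : N/(S/N)
    [1,6] S/N   <
      [1,3] PP   <
        [1,2] "gave" : N/NP
        [2,3] "idea" : PP\(N/NP)
      [3,6] (S/N)\PP   >
        [3,4] "slowly" : ((S/N)\PP)/NP
        [4,6] NP   >
          [4,5] "built" : NP/(N\S)
          [5,6] "the" : N\S
  [6,8] S\N   <
    [6,7] "on" : N
    [7,8] "liked" : (S\N)\N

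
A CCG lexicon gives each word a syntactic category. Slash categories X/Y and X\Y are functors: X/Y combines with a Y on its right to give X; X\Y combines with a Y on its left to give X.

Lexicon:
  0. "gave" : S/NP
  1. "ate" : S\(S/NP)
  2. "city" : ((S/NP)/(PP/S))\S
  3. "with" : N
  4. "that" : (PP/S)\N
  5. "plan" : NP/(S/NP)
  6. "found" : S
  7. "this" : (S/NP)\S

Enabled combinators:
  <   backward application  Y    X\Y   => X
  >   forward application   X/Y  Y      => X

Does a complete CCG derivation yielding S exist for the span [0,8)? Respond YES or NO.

YES

[0,8] S   >
  [0,5] S/NP   >
    [0,3] (S/NP)/(PP/S)   <
      [0,2] S   <
        [0,1] "gave" : S/NP
        [1,2] "ate" : S\(S/NP)
      [2,3] "city" : ((S/NP)/(PP/S))\S
    [3,5] PP/S   <
      [3,4] "with" : N
      [4,5] "that" : (PP/S)\N
  [5,8] NP   >
    [5,6] "plan" : NP/(S/NP)
    [6,8] S/NP   <
      [6,7] "found" : S
      [7,8] "this" : (S/NP)\S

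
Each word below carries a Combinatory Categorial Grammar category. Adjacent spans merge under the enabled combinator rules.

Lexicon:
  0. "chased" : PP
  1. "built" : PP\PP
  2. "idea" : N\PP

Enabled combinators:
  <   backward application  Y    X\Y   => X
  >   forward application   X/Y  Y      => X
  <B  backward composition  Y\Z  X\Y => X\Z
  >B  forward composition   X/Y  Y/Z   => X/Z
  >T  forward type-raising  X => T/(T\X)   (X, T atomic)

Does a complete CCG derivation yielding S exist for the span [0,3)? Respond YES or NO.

PP PP\PP N\PP
CKY chart[0,3] = {N, N/(N\N), NP/(NP\N), PP/(PP\N), S/(S\N)}; S ∉ chart

NO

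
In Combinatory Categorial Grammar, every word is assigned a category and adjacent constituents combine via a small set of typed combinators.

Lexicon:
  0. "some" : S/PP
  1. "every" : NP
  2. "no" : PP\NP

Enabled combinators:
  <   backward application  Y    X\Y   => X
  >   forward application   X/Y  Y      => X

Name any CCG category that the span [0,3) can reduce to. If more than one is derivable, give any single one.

S

[0,3] S   >
  [0,1] "some" : S/PP
  [1,3] PP   <
    [1,2] "every" : NP
    [2,3] "no" : PP\NP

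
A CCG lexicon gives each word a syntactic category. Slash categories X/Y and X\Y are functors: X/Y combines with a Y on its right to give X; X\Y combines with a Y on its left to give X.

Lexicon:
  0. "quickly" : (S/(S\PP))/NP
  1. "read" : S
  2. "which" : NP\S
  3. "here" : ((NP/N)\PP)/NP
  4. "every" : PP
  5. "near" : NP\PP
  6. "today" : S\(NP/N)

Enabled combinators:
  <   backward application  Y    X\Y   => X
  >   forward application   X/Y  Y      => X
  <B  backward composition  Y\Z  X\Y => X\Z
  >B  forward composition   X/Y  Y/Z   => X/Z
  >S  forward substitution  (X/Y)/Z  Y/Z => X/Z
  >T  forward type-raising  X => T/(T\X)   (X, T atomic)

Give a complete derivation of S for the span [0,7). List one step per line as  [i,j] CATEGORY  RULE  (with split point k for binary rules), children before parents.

[0,1] (S/(S\PP))/NP  lex  "quickly"
[1,2] S  lex  "read"
[2,3] NP\S  lex  "which"
[1,3] NP  <  k=2
[0,3] S/(S\PP)  >  k=1
[3,4] ((NP/N)\PP)/NP  lex  "here"
[4,5] PP  lex  "every"
[4,5] NP/(NP\PP)  >T
[5,6] NP\PP  lex  "near"
[4,6] NP  >  k=5
[3,6] (NP/N)\PP  >  k=4
[6,7] S\(NP/N)  lex  "today"
[3,7] S\PP  <B  k=6
[0,7] S  >  k=3

[0,7] S   >
  [0,3] S/(S\PP)   >
    [0,1] "quickly" : (S/(S\PP))/NP
    [1,3] NP   <
      [1,2] "read" : S
      [2,3] "which" : NP\S
  [3,7] S\PP   <B
    [3,6] (NP/N)\PP   >
      [3,4] "here" : ((NP/N)\PP)/NP
      [4,6] NP   >
        [4,5] NP/(NP\PP)   >T
          [4,5] "every" : PP
        [5,6] "near" : NP\PP
    [6,7] "today" : S\(NP/N)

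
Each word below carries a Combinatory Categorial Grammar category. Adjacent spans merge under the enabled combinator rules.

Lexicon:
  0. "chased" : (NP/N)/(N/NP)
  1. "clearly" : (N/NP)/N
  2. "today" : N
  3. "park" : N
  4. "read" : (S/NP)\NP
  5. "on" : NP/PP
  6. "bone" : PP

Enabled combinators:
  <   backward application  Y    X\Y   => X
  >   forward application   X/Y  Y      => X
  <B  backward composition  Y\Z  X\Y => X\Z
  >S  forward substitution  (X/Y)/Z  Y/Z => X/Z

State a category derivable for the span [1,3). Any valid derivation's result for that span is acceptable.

N/NP

[0,7] S   >
  [0,5] S/NP   <
    [0,4] NP   >
      [0,3] NP/N   >
        [0,1] "chased" : (NP/N)/(N/NP)
        [1,3] N/NP   >
          [1,2] "clearly" : (N/NP)/N
          [2,3] "today" : N
      [3,4] "park" : N
    [4,5] "read" : (S/NP)\NP
  [5,7] NP   >
    [5,6] "on" : NP/PP
    [6,7] "bone" : PP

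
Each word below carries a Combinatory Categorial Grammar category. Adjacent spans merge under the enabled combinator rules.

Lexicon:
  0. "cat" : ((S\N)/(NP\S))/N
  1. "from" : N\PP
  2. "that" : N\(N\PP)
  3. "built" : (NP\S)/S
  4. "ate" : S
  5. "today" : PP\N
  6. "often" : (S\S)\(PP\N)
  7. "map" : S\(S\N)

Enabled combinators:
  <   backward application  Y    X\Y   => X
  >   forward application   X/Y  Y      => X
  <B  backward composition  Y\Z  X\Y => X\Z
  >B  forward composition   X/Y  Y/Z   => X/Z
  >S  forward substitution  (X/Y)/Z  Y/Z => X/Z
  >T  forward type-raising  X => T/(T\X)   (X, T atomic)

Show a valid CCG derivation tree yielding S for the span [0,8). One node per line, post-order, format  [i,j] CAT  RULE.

[0,1] ((S\N)/(NP\S))/N  lex  "cat"
[1,2] N\PP  lex  "from"
[2,3] N\(N\PP)  lex  "that"
[1,3] N  <  k=2
[0,3] (S\N)/(NP\S)  >  k=1
[3,4] (NP\S)/S  lex  "built"
[4,5] S  lex  "ate"
[3,5] NP\S  >  k=4
[0,5] S\N  >  k=3
[5,6] PP\N  lex  "today"
[6,7] (S\S)\(PP\N)  lex  "often"
[5,7] S\S  <  k=6
[0,7] S\N  <B  k=5
[7,8] S\(S\N)  lex  "map"
[0,8] S  <  k=7

[0,8] S   <
  [0,7] S\N   <B
    [0,5] S\N   >
      [0,3] (S\N)/(NP\S)   >
        [0,1] "cat" : ((S\N)/(NP\S))/N
        [1,3] N   <
          [1,2] "from" : N\PP
          [2,3] "that" : N\(N\PP)
      [3,5] NP\S   >
        [3,4] "built" : (NP\S)/S
        [4,5] "ate" : S
    [5,7] S\S   <
      [5,6] "today" : PP\N
      [6,7] "often" : (S\S)\(PP\N)
  [7,8] "map" : S\(S\N)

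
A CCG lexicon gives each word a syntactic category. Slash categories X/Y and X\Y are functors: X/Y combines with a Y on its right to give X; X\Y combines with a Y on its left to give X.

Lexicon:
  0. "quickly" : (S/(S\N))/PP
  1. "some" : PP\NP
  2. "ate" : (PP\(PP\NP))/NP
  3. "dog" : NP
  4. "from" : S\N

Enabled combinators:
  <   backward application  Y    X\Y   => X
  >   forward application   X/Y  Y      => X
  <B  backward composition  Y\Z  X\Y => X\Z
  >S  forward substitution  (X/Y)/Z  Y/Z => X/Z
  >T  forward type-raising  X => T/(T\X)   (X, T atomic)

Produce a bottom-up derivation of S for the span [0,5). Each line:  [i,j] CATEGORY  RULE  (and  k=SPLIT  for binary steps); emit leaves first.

[0,1] (S/(S\N))/PP  lex  "quickly"
[1,2] PP\NP  lex  "some"
[2,3] (PP\(PP\NP))/NP  lex  "ate"
[3,4] NP  lex  "dog"
[2,4] PP\(PP\NP)  >  k=3
[1,4] PP  <  k=2
[0,4] S/(S\N)  >  k=1
[4,5] S\N  lex  "from"
[0,5] S  >  k=4

[0,5] S   >
  [0,4] S/(S\N)   >
    [0,1] "quickly" : (S/(S\N))/PP
    [1,4] PP   <
      [1,2] "some" : PP\NP
      [2,4] PP\(PP\NP)   >
        [2,3] "ate" : (PP\(PP\NP))/NP
        [3,4] "dog" : NP
  [4,5] "from" : S\N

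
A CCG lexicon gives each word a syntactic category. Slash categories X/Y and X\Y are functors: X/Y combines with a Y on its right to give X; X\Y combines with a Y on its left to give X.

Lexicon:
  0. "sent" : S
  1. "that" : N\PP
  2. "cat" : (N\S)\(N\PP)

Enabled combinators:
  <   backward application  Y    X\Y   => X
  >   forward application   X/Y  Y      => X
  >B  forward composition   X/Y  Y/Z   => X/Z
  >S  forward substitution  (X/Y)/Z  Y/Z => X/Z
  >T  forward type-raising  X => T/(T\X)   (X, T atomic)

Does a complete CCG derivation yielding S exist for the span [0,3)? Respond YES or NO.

NO

S N\PP (N\S)\(N\PP)
CKY chart[0,3] = {N, N/(N\N), NP/(NP\N), PP/(PP\N), S/(S\N)}; S ∉ chart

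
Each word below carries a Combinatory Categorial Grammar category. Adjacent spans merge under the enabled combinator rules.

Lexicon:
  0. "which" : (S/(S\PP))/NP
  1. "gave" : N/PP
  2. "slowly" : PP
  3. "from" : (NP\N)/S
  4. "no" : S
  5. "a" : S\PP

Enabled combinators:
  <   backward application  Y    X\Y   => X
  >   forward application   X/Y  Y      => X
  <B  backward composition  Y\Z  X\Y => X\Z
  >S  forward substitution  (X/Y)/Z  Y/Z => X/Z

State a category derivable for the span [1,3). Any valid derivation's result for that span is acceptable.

N

[0,6] S   >
  [0,5] S/(S\PP)   >
    [0,1] "which" : (S/(S\PP))/NP
    [1,5] NP   <
      [1,3] N   >
        [1,2] "gave" : N/PP
        [2,3] "slowly" : PP
      [3,5] NP\N   >
        [3,4] "from" : (NP\N)/S
        [4,5] "no" : S
  [5,6] "a" : S\PP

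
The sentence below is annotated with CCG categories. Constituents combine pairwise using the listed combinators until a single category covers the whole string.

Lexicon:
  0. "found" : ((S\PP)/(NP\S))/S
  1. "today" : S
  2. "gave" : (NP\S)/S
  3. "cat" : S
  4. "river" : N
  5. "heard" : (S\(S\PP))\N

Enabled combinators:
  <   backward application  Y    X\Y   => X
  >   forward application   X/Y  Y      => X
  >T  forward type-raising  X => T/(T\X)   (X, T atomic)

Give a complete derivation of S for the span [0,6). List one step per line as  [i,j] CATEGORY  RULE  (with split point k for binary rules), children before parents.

[0,6] S   <
  [0,4] S\PP   >
    [0,2] (S\PP)/(NP\S)   >
      [0,1] "found" : ((S\PP)/(NP\S))/S
      [1,2] "today" : S
    [2,4] NP\S   >
      [2,3] "gave" : (NP\S)/S
      [3,4] "cat" : S
  [4,6] S\(S\PP)   <
    [4,5] "river" : N
    [5,6] "heard" : (S\(S\PP))\N

[0,1] ((S\PP)/(NP\S))/S  lex  "found"
[1,2] S  lex  "today"
[0,2] (S\PP)/(NP\S)  >  k=1
[2,3] (NP\S)/S  lex  "gave"
[3,4] S  lex  "cat"
[2,4] NP\S  >  k=3
[0,4] S\PP  >  k=2
[4,5] N  lex  "river"
[5,6] (S\(S\PP))\N  lex  "heard"
[4,6] S\(S\PP)  <  k=5
[0,6] S  <  k=4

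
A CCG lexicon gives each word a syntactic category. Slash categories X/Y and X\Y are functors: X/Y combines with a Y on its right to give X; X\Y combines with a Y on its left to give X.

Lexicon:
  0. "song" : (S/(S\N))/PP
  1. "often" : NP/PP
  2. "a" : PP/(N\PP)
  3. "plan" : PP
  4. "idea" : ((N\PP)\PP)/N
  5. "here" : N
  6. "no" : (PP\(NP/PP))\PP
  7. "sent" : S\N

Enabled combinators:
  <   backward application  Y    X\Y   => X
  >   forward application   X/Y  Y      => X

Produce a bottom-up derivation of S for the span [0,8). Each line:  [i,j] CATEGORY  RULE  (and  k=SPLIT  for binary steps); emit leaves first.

[0,8] S   >
  [0,7] S/(S\N)   >
    [0,1] "song" : (S/(S\N))/PP
    [1,7] PP   <
      [1,2] "often" : NP/PP
      [2,7] PP\(NP/PP)   <
        [2,6] PP   >
          [2,3] "a" : PP/(N\PP)
          [3,6] N\PP   <
            [3,4] "plan" : PP
            [4,6] (N\PP)\PP   >
              [4,5] "idea" : ((N\PP)\PP)/N
              [5,6] "here" : N
        [6,7] "no" : (PP\(NP/PP))\PP
  [7,8] "sent" : S\N

[0,1] (S/(S\N))/PP  lex  "song"
[1,2] NP/PP  lex  "often"
[2,3] PP/(N\PP)  lex  "a"
[3,4] PP  lex  "plan"
[4,5] ((N\PP)\PP)/N  lex  "idea"
[5,6] N  lex  "here"
[4,6] (N\PP)\PP  >  k=5
[3,6] N\PP  <  k=4
[2,6] PP  >  k=3
[6,7] (PP\(NP/PP))\PP  lex  "no"
[2,7] PP\(NP/PP)  <  k=6
[1,7] PP  <  k=2
[0,7] S/(S\N)  >  k=1
[7,8] S\N  lex  "sent"
[0,8] S  >  k=7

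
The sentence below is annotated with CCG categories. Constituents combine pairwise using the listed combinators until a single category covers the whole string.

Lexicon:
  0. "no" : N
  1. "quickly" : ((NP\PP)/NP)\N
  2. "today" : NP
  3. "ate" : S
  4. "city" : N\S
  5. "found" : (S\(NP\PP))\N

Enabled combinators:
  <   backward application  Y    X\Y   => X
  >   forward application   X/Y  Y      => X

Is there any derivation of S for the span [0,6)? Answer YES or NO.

[0,6] S   <
  [0,3] NP\PP   >
    [0,2] (NP\PP)/NP   <
      [0,1] "no" : N
      [1,2] "quickly" : ((NP\PP)/NP)\N
    [2,3] "today" : NP
  [3,6] S\(NP\PP)   <
    [3,5] N   <
      [3,4] "ate" : S
      [4,5] "city" : N\S
    [5,6] "found" : (S\(NP\PP))\N

YES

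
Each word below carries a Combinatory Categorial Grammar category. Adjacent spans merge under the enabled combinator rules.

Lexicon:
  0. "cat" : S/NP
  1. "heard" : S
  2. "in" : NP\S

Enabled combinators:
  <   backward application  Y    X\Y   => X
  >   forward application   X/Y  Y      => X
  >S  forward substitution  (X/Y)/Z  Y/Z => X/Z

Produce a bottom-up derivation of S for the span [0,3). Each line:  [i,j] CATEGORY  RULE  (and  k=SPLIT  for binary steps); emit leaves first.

[0,1] S/NP  lex  "cat"
[1,2] S  lex  "heard"
[2,3] NP\S  lex  "in"
[1,3] NP  <  k=2
[0,3] S  >  k=1

[0,3] S   >
  [0,1] "cat" : S/NP
  [1,3] NP   <
    [1,2] "heard" : S
    [2,3] "in" : NP\S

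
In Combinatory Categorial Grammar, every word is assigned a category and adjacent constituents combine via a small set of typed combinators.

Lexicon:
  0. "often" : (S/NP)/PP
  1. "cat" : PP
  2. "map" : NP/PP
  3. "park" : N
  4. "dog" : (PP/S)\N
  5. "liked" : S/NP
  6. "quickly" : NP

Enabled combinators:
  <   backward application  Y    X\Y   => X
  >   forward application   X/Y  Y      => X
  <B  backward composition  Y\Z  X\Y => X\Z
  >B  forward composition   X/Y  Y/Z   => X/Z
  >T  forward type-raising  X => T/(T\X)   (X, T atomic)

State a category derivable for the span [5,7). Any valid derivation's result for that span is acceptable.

S

[0,7] S   >
  [0,3] S/PP   >B
    [0,2] S/NP   >
      [0,1] "often" : (S/NP)/PP
      [1,2] "cat" : PP
    [2,3] "map" : NP/PP
  [3,7] PP   >
    [3,5] PP/S   <
      [3,4] "park" : N
      [4,5] "dog" : (PP/S)\N
    [5,7] S   >
      [5,6] "liked" : S/NP
      [6,7] "quickly" : NP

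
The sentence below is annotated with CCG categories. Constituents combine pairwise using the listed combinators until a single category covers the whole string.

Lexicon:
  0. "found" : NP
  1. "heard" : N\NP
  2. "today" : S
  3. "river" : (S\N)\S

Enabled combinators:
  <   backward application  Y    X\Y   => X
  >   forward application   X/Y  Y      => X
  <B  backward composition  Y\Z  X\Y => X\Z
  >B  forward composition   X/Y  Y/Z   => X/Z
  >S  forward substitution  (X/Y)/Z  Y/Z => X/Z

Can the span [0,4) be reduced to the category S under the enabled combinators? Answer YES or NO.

YES

[0,4] S   <
  [0,2] N   <
    [0,1] "found" : NP
    [1,2] "heard" : N\NP
  [2,4] S\N   <
    [2,3] "today" : S
    [3,4] "river" : (S\N)\S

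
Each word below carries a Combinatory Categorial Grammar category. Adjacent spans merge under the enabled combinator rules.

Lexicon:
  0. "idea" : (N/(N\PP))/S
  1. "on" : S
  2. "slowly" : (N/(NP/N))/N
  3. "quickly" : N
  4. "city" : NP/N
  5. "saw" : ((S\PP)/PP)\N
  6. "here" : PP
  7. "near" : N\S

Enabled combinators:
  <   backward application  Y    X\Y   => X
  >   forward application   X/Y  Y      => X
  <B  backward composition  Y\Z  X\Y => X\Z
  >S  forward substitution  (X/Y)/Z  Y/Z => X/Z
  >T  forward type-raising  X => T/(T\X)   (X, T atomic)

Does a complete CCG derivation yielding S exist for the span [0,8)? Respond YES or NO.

(N/(N\PP))/S S (N/(NP/N))/N N NP/N ((S\PP)/PP)\N PP N\S
CKY chart[0,8] = {N, N/(N\N), NP/(NP\N), PP/(PP\N), S/(S\N)}; S ∉ chart

NO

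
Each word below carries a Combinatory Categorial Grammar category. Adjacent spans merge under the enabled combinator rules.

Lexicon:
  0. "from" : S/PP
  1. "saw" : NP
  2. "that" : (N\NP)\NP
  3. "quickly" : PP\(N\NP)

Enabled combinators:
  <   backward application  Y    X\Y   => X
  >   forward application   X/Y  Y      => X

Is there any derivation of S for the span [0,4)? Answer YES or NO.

[0,4] S   >
  [0,1] "from" : S/PP
  [1,4] PP   <
    [1,3] N\NP   <
      [1,2] "saw" : NP
      [2,3] "that" : (N\NP)\NP
    [3,4] "quickly" : PP\(N\NP)

YES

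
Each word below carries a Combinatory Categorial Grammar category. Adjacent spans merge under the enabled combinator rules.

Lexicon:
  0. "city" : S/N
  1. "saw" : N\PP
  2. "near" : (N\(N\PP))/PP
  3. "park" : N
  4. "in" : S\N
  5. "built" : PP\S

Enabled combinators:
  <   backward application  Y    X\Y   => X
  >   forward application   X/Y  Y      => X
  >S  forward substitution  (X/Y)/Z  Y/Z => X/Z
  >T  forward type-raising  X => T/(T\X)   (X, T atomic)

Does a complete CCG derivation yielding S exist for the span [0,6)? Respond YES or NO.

YES

[0,6] S   >
  [0,1] "city" : S/N
  [1,6] N   <
    [1,2] "saw" : N\PP
    [2,6] N\(N\PP)   >
      [2,3] "near" : (N\(N\PP))/PP
      [3,6] PP   <
        [3,5] S   >
          [3,4] S/(S\N)   >T
            [3,4] "park" : N
          [4,5] "in" : S\N
        [5,6] "built" : PP\S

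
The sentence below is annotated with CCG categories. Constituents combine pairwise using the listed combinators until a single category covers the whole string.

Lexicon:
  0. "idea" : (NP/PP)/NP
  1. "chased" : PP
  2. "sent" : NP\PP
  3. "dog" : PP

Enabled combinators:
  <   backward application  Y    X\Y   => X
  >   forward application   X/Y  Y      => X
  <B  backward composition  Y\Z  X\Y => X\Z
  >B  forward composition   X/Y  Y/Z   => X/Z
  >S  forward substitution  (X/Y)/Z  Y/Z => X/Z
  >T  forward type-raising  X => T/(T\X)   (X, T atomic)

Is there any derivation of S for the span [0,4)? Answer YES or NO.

(NP/PP)/NP PP NP\PP PP
CKY chart[0,4] = {N/(N\NP), NP, NP/(NP\NP), NP/(PP\PP), PP/(PP\NP), S/(S\NP)}; S ∉ chart

NO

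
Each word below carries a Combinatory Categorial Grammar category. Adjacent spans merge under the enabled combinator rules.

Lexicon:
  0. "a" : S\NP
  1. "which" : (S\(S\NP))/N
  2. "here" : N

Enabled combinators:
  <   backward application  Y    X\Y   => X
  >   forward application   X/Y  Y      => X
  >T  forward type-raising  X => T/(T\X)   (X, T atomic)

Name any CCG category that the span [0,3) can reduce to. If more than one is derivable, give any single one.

[0,3] S   <
  [0,1] "a" : S\NP
  [1,3] S\(S\NP)   >
    [1,2] "which" : (S\(S\NP))/N
    [2,3] "here" : N

S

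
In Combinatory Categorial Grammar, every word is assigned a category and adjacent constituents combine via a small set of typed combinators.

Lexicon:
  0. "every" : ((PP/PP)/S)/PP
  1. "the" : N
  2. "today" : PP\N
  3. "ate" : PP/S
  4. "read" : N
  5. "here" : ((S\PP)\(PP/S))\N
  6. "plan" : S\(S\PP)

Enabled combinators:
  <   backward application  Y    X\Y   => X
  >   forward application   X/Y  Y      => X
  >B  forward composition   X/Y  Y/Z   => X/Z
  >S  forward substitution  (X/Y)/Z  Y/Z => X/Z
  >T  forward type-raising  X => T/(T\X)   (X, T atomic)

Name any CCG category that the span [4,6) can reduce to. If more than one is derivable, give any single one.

(S\PP)\(PP/S)

[0,7] S   <
  [0,6] S\PP   <
    [0,4] PP/S   >S
      [0,3] (PP/PP)/S   >
        [0,1] "every" : ((PP/PP)/S)/PP
        [1,3] PP   <
          [1,2] "the" : N
          [2,3] "today" : PP\N
      [3,4] "ate" : PP/S
    [4,6] (S\PP)\(PP/S)   <
      [4,5] "read" : N
      [5,6] "here" : ((S\PP)\(PP/S))\N
  [6,7] "plan" : S\(S\PP)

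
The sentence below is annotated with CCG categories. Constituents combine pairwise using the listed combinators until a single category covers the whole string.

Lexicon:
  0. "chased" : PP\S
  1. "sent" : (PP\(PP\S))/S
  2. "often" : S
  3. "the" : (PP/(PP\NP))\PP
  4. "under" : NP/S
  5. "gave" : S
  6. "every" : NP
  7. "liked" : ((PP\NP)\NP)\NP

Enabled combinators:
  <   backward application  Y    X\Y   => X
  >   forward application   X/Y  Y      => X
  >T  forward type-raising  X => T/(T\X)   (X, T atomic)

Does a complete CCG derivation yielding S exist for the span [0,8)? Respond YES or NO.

PP\S (PP\(PP\S))/S S (PP/(PP\NP))\PP NP/S S NP ((PP\NP)\NP)\NP
CKY chart[0,8] = {N/(N\PP), NP/(NP\PP), PP, PP/(PP\PP), S/(S\PP)}; S ∉ chart

NO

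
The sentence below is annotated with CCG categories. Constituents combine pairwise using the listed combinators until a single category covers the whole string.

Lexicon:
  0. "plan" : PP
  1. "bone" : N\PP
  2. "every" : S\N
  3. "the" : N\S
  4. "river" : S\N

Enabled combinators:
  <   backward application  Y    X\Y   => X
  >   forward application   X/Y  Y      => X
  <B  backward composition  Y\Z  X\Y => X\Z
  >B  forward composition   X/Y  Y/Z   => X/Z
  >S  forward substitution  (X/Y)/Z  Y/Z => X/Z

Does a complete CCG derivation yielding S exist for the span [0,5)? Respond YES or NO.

YES

[0,5] S   <
  [0,1] "plan" : PP
  [1,5] S\PP   <B
    [1,3] S\PP   <B
      [1,2] "bone" : N\PP
      [2,3] "every" : S\N
    [3,5] S\S   <B
      [3,4] "the" : N\S
      [4,5] "river" : S\N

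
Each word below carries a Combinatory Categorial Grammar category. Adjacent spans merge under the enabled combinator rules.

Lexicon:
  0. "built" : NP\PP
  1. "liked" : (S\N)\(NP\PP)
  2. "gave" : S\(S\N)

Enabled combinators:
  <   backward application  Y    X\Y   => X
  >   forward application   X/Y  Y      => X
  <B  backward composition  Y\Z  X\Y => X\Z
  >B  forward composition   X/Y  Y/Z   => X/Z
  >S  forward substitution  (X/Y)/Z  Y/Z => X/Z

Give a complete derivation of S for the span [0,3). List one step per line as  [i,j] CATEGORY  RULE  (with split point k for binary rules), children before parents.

[0,1] NP\PP  lex  "built"
[1,2] (S\N)\(NP\PP)  lex  "liked"
[0,2] S\N  <  k=1
[2,3] S\(S\N)  lex  "gave"
[0,3] S  <  k=2

[0,3] S   <
  [0,2] S\N   <
    [0,1] "built" : NP\PP
    [1,2] "liked" : (S\N)\(NP\PP)
  [2,3] "gave" : S\(S\N)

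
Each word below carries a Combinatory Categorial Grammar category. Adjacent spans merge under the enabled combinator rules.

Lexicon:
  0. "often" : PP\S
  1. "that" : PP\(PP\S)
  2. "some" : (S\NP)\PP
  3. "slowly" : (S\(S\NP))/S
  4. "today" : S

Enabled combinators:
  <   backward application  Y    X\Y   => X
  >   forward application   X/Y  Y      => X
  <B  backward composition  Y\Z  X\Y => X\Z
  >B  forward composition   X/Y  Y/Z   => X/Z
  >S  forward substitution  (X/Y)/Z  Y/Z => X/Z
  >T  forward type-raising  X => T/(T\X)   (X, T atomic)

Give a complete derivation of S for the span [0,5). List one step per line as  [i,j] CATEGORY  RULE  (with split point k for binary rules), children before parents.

[0,1] PP\S  lex  "often"
[1,2] PP\(PP\S)  lex  "that"
[0,2] PP  <  k=1
[2,3] (S\NP)\PP  lex  "some"
[0,3] S\NP  <  k=2
[3,4] (S\(S\NP))/S  lex  "slowly"
[4,5] S  lex  "today"
[3,5] S\(S\NP)  >  k=4
[0,5] S  <  k=3

[0,5] S   <
  [0,3] S\NP   <
    [0,2] PP   <
      [0,1] "often" : PP\S
      [1,2] "that" : PP\(PP\S)
    [2,3] "some" : (S\NP)\PP
  [3,5] S\(S\NP)   >
    [3,4] "slowly" : (S\(S\NP))/S
    [4,5] "today" : S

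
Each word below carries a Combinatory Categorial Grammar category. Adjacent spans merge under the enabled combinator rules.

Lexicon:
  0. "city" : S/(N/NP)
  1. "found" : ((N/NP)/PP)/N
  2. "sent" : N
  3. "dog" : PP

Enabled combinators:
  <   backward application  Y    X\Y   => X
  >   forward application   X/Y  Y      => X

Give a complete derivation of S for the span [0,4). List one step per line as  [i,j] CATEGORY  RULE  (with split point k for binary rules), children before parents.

[0,4] S   >
  [0,1] "city" : S/(N/NP)
  [1,4] N/NP   >
    [1,3] (N/NP)/PP   >
      [1,2] "found" : ((N/NP)/PP)/N
      [2,3] "sent" : N
    [3,4] "dog" : PP

[0,1] S/(N/NP)  lex  "city"
[1,2] ((N/NP)/PP)/N  lex  "found"
[2,3] N  lex  "sent"
[1,3] (N/NP)/PP  >  k=2
[3,4] PP  lex  "dog"
[1,4] N/NP  >  k=3
[0,4] S  >  k=1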